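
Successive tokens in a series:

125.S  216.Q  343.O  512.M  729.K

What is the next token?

1000.I

First component goes 125, 216, 343, 512, 729 → 1000 (perfect cubes: 5³, 6³, 7³, …).
Letter: letters move back 2 places in the alphabet; S, Q, O, M, K → I.
Combining the parts gives 1000.I.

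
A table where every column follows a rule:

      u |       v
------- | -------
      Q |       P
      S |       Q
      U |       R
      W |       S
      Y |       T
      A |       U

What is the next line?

C  V

Column u — letters move forward 2 places in the alphabet, wrapping Z→A: Q, S, U, W, Y, A → C.
Column v: P, Q, R, S, T, U → V (letters move forward 1 place in the alphabet).
Putting it together: C  V.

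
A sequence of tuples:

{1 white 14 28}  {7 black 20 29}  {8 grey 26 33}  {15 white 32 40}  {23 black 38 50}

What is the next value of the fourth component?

Fourth component — differences are 1, 4, 7, … (increasing by 3 each time): 28, 29, 33, 40, 50 → 63.

63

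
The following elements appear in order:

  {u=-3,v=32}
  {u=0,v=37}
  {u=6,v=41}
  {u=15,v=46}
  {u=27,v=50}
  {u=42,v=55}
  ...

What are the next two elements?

{u=60,v=59}, {u=81,v=64}

U: differences are 3, 6, 9, … (increasing by 3 each time), so -3, 0, 6, 15, 27, 42 → 60 → 81.
V: alternating steps +5, +4, +5, +4, …; 32, 37, 41, 46, 50, 55 → 59 → 64.
So the next two elements are {u=60,v=59} and {u=81,v=64}.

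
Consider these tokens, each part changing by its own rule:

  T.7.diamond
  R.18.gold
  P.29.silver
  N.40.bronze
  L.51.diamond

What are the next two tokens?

J.62.gold then H.73.silver

Letter: letters move back 2 places in the alphabet, so T, R, P, N, L → J → H.
Second component: 7, 18, 29, 40, 51 → 62 → 73 (+11 each step).
Rank: diamond, gold, silver, bronze, diamond → gold → silver (repeats diamond → gold → silver → bronze).
Putting the parts together: J.62.gold and then H.73.silver.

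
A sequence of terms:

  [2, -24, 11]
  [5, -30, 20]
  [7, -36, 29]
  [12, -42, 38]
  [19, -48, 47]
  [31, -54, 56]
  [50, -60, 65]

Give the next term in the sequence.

[81, -66, 74]

First value — each term is the sum of the two before it: 2, 5, 7, 12, 19, 31, 50 → 81.
Second value — −6 each step: -24, -30, -36, -42, -48, -54, -60 → -66.
Third value — +9 each step: 11, 20, 29, 38, 47, 56, 65 → 74.
Combining the parts gives [81, -66, 74].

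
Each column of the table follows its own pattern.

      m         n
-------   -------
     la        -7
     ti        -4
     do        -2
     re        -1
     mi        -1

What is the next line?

fa  -2

For the column m, runs through the solfège scale do→ti: la, ti, do, re, mi → fa.
Column n: -7, -4, -2, -1, -1 → -2 (differences are 3, 2, 1, … (decreasing by 1 each time)).
Putting it together: fa  -2.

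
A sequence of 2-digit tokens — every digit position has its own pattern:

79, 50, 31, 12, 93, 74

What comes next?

First digit: −2 each step, mod 10; 7, 5, 3, 1, 9, 7 → 5.
For the second digit, +1 each step, mod 10: 9, 0, 1, 2, 3, 4 → 5.
Putting it together: 55.

55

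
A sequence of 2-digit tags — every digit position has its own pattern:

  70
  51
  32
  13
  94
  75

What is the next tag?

56

First digit: 7, 5, 3, 1, 9, 7 → 5 (−2 each step, mod 10).
Second digit: 0, 1, 2, 3, 4, 5 → 6 (+1 each step, mod 10).
Combining the parts gives 56.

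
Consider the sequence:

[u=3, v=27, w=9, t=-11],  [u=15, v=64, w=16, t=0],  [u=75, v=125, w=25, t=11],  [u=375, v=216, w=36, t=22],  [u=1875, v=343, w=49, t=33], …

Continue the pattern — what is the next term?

[u=9375, v=512, w=64, t=44]

U goes 3, 15, 75, 375, 1875 → 9375 (×5 each step).
V: 27, 64, 125, 216, 343 → 512 (perfect cubes: 3³, 4³, 5³, …).
W: 9, 16, 25, 36, 49 → 64 (perfect squares: 3², 4², 5², …).
T — +11 each step: -11, 0, 11, 22, 33 → 44.
Putting it together: [u=9375, v=512, w=64, t=44].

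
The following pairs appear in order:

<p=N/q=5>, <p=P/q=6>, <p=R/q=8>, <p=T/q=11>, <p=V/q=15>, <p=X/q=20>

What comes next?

For the p, letters move forward 2 places in the alphabet: N, P, R, T, V, X → Z.
Q: differences are 1, 2, 3, … (increasing by 1 each time), so 5, 6, 8, 11, 15, 20 → 26.
Combining the parts gives <p=Z/q=26>.

<p=Z/q=26>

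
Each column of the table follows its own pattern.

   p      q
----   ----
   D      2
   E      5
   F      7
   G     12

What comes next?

H  19

Column p: letters move forward 1 place in the alphabet; D, E, F, G → H.
Column q — each term is the sum of the two before it: 2, 5, 7, 12 → 19.
Combining the parts gives H  19.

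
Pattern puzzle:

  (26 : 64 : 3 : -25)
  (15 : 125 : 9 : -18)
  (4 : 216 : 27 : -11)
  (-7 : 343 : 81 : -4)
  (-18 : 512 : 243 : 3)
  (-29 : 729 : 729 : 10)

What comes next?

(-40 : 1000 : 2187 : 17)

First component: 26, 15, 4, -7, -18, -29 → -40 (−11 each step).
For the second component, perfect cubes: 4³, 5³, 6³, …: 64, 125, 216, 343, 512, 729 → 1000.
Third component: 3, 9, 27, 81, 243, 729 → 2187 (×3 each step).
Fourth component: +7 each step, so -25, -18, -11, -4, 3, 10 → 17.
Putting it together: (-40 : 1000 : 2187 : 17).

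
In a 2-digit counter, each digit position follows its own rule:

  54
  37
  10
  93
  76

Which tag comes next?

59

First digit: −2 each step, mod 10, so 5, 3, 1, 9, 7 → 5.
Second digit: +3 each step, mod 10; 4, 7, 0, 3, 6 → 9.
Putting it together: 59.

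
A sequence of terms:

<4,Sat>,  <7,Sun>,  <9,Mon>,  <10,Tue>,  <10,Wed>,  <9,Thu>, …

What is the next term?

<7,Fri>

For the first coordinate, differences are 3, 2, 1, … (decreasing by 1 each time): 4, 7, 9, 10, 10, 9 → 7.
Day: Sat, Sun, Mon, Tue, Wed, Thu → Fri (runs through the weekdays Mon→Sun).
So the next term is <7,Fri>.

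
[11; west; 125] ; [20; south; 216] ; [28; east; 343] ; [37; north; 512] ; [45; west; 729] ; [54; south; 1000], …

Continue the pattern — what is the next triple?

[62; east; 1331]

First part: alternating steps +9, +8, +9, +8, …, so 11, 20, 28, 37, 45, 54 → 62.
Direction: repeats west → south → east → north; west, south, east, north, west, south → east.
Third part: perfect cubes: 5³, 6³, 7³, …; 125, 216, 343, 512, 729, 1000 → 1331.
So the next triple is [62; east; 1331].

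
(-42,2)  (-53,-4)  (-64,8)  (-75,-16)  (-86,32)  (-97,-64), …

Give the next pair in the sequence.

(-108,128)

First component: −11 each step, so -42, -53, -64, -75, -86, -97 → -108.
Second component: ×(-2) each step, so 2, -4, 8, -16, 32, -64 → 128.
So the next pair is (-108,128).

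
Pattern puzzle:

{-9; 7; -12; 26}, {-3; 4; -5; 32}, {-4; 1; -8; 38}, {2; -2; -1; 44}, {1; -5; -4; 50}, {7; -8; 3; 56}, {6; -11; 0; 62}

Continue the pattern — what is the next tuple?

{12; -14; 7; 68}

First part goes -9, -3, -4, 2, 1, 7, 6 → 12 (alternating steps +6, −1, +6, −1, …).
Second part: −3 each step, so 7, 4, 1, -2, -5, -8, -11 → -14.
Third part: alternating steps +7, −3, +7, −3, …; -12, -5, -8, -1, -4, 3, 0 → 7.
Fourth part: +6 each step; 26, 32, 38, 44, 50, 56, 62 → 68.
Putting it together: {12; -14; 7; 68}.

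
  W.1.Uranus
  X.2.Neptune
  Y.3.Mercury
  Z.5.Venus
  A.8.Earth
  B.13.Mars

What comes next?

C.21.Jupiter

For the letter, letters move forward 1 place in the alphabet, wrapping Z→A: W, X, Y, Z, A, B → C.
Second component — each term is the sum of the two before it: 1, 2, 3, 5, 8, 13 → 21.
Planet goes Uranus, Neptune, Mercury, Venus, Earth, Mars → Jupiter (runs through the planets Mercury→Neptune).
So the next tag is C.21.Jupiter.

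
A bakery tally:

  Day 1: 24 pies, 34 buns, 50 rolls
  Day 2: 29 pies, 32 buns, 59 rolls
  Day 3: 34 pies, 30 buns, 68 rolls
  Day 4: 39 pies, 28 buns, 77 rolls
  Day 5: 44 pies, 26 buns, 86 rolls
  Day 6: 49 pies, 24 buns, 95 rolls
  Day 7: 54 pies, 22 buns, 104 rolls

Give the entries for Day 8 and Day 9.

59 pies, 20 buns, 113 rolls; 64 pies, 18 buns, 122 rolls

Pies: 24, 29, 34, 39, 44, 49, 54 → 59 → 64 (+5 each step).
Buns: −2 each step; 34, 32, 30, 28, 26, 24, 22 → 20 → 18.
Rolls: +9 each step; 50, 59, 68, 77, 86, 95, 104 → 113 → 122.
So the next two records are 59 pies, 20 buns, 113 rolls and 64 pies, 18 buns, 122 rolls.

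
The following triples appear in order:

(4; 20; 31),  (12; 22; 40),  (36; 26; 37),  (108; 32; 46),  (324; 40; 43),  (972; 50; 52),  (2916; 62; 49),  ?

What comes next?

(8748; 76; 58)

First entry: 4, 12, 36, 108, 324, 972, 2916 → 8748 (×3 each step).
Second entry: differences are 2, 4, 6, … (increasing by 2 each time); 20, 22, 26, 32, 40, 50, 62 → 76.
Third entry: alternating steps +9, −3, +9, −3, …; 31, 40, 37, 46, 43, 52, 49 → 58.
Putting it together: (8748; 76; 58).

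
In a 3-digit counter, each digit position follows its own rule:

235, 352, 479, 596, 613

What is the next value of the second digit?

First digit goes 2, 3, 4, 5, 6 → 7 (+1 each step, mod 10).
Second digit: +2 each step, mod 10, so 3, 5, 7, 9, 1 → 3.
Third digit: −3 each step, mod 10; 5, 2, 9, 6, 3 → 0.

3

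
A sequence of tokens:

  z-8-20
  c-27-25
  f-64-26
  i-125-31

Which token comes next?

Letter: letters move forward 3 places in the alphabet, wrapping Z→A, so z, c, f, i → l.
Second component — perfect cubes: 2³, 3³, 4³, …: 8, 27, 64, 125 → 216.
Third component: alternating steps +5, +1, +5, +1, …; 20, 25, 26, 31 → 32.
Putting it together: l-216-32.

l-216-32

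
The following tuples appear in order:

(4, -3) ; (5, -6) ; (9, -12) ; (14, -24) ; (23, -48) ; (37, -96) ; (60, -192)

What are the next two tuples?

First slot: each term is the sum of the two before it; 4, 5, 9, 14, 23, 37, 60 → 97 → 157.
Second slot: ×2 each step; -3, -6, -12, -24, -48, -96, -192 → -384 → -768.
So the next two tuples are (97, -384) and (157, -768).

(97, -384), (157, -768)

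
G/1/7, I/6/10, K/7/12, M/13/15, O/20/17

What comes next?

Letter goes G, I, K, M, O → Q (letters move forward 2 places in the alphabet).
For the second component, each term is the sum of the two before it: 1, 6, 7, 13, 20 → 33.
Third component — alternating steps +3, +2, +3, +2, …: 7, 10, 12, 15, 17 → 20.
So the next label is Q/33/20.

Q/33/20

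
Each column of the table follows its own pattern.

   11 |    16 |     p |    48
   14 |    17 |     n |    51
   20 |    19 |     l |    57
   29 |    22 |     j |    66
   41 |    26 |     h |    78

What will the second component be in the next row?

31

First component goes 11, 14, 20, 29, 41 → 56 (differences are 3, 6, 9, … (increasing by 3 each time)).
For the second component, differences are 1, 2, 3, … (increasing by 1 each time): 16, 17, 19, 22, 26 → 31.
Letter goes p, n, l, j, h → f (letters move back 2 places in the alphabet).
For the fourth component, always 3 × the second component: 48, 51, 57, 66, 78 → 93.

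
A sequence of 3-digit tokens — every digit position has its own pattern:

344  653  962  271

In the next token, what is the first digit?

5

First digit: 3, 6, 9, 2 → 5 (+3 each step, mod 10).
Second digit: +1 each step, mod 10, so 4, 5, 6, 7 → 8.
Third digit: −1 each step, mod 10, so 4, 3, 2, 1 → 0.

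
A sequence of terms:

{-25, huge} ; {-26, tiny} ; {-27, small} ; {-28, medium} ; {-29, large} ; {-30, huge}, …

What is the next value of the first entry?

First entry: −1 each step; -25, -26, -27, -28, -29, -30 → -31.

-31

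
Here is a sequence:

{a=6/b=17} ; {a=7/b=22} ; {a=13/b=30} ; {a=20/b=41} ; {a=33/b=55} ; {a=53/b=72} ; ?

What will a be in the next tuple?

A: each term is the sum of the two before it, so 6, 7, 13, 20, 33, 53 → 86.
B goes 17, 22, 30, 41, 55, 72 → 92 (differences are 5, 8, 11, … (increasing by 3 each time)).

86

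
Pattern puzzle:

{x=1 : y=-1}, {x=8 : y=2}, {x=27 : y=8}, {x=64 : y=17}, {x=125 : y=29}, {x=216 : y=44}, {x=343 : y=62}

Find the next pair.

X: perfect cubes: 1³, 2³, 3³, …; 1, 8, 27, 64, 125, 216, 343 → 512.
For the y, differences are 3, 6, 9, … (increasing by 3 each time): -1, 2, 8, 17, 29, 44, 62 → 83.
Combining the parts gives {x=512 : y=83}.

{x=512 : y=83}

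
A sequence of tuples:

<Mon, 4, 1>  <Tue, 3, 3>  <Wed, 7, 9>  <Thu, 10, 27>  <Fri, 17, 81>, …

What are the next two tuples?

<Sat, 27, 243>, <Sun, 44, 729>

Day: runs through the weekdays Mon→Sun; Mon, Tue, Wed, Thu, Fri → Sat → Sun.
Second slot: 4, 3, 7, 10, 17 → 27 → 44 (each term is the sum of the two before it).
For the third slot, ×3 each step: 1, 3, 9, 27, 81 → 243 → 729.
Putting the parts together: <Sat, 27, 243> and then <Sun, 44, 729>.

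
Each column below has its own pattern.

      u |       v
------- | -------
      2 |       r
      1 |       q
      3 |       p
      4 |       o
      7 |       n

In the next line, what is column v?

Column v — letters move back 1 place in the alphabet: r, q, p, o, n → m.

m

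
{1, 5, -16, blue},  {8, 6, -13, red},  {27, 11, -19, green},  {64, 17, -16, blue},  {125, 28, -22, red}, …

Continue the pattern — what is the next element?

{216, 45, -19, green}

First slot: 1, 8, 27, 64, 125 → 216 (perfect cubes: 1³, 2³, 3³, …).
Second slot: each term is the sum of the two before it; 5, 6, 11, 17, 28 → 45.
Third slot: alternating steps +3, −6, +3, −6, …, so -16, -13, -19, -16, -22 → -19.
Colour goes blue, red, green, blue, red → green (repeats blue → red → green).
Putting it together: {216, 45, -19, green}.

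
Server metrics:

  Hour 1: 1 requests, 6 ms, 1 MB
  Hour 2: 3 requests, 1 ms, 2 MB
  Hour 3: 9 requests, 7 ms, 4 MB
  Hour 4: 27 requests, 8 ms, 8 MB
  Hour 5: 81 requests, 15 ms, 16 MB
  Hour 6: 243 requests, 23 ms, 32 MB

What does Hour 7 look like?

729 requests, 38 ms, 64 MB

Requests goes 1, 3, 9, 27, 81, 243 → 729 (×3 each step).
For the ms, each term is the sum of the two before it: 6, 1, 7, 8, 15, 23 → 38.
MB — ×2 each step: 1, 2, 4, 8, 16, 32 → 64.
Putting it together: 729 requests, 38 ms, 64 MB.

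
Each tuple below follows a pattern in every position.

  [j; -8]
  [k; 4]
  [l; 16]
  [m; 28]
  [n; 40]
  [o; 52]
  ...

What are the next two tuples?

[p; 64], [q; 76]

Letter: letters move forward 1 place in the alphabet; j, k, l, m, n, o → p → q.
Second component: +12 each step, so -8, 4, 16, 28, 40, 52 → 64 → 76.
So the next two tuples are [p; 64] and [q; 76].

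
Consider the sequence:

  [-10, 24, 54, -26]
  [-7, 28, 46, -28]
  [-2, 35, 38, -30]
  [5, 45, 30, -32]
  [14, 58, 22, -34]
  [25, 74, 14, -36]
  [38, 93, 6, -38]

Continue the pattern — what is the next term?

[53, 115, -2, -40]

First value: differences are 3, 5, 7, … (increasing by 2 each time); -10, -7, -2, 5, 14, 25, 38 → 53.
Second value: 24, 28, 35, 45, 58, 74, 93 → 115 (differences are 4, 7, 10, … (increasing by 3 each time)).
For the third value, −8 each step: 54, 46, 38, 30, 22, 14, 6 → -2.
Fourth value: −2 each step; -26, -28, -30, -32, -34, -36, -38 → -40.
So the next term is [53, 115, -2, -40].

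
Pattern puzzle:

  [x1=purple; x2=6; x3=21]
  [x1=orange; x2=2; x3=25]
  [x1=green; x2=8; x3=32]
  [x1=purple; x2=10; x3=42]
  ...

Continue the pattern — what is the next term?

[x1=orange; x2=18; x3=55]

X1: repeats purple → orange → green, so purple, orange, green, purple → orange.
X2: each term is the sum of the two before it, so 6, 2, 8, 10 → 18.
X3: differences are 4, 7, 10, … (increasing by 3 each time), so 21, 25, 32, 42 → 55.
So the next term is [x1=orange; x2=18; x3=55].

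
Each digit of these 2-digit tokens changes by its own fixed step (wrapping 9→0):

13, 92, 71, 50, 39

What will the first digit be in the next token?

1

First digit: −2 each step, mod 10, so 1, 9, 7, 5, 3 → 1.
Second digit: −1 each step, mod 10, so 3, 2, 1, 0, 9 → 8.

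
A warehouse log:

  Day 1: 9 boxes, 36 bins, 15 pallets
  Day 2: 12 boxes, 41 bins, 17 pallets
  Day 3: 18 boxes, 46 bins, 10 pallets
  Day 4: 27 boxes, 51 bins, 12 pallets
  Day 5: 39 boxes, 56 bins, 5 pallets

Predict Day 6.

Boxes — differences are 3, 6, 9, … (increasing by 3 each time): 9, 12, 18, 27, 39 → 54.
Bins goes 36, 41, 46, 51, 56 → 61 (+5 each step).
For the pallets, alternating steps +2, −7, +2, −7, …: 15, 17, 10, 12, 5 → 7.
Putting it together: 54 boxes, 61 bins, 7 pallets.

54 boxes, 61 bins, 7 pallets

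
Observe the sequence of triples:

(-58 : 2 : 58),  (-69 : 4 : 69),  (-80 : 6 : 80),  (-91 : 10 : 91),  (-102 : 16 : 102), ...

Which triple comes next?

(-113 : 26 : 113)

For the first coordinate, −11 each step: -58, -69, -80, -91, -102 → -113.
Second coordinate: each term is the sum of the two before it, so 2, 4, 6, 10, 16 → 26.
Third coordinate: 58, 69, 80, 91, 102 → 113 (always the negative of the first coordinate).
So the next triple is (-113 : 26 : 113).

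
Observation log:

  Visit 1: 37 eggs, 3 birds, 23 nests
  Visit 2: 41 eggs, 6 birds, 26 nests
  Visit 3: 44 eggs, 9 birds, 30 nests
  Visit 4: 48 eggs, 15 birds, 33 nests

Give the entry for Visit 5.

51 eggs, 24 birds, 37 nests

Eggs — alternating steps +4, +3, +4, +3, …: 37, 41, 44, 48 → 51.
Birds: 3, 6, 9, 15 → 24 (each term is the sum of the two before it).
For the nests, alternating steps +3, +4, +3, +4, …: 23, 26, 30, 33 → 37.
Putting it together: 51 eggs, 24 birds, 37 nests.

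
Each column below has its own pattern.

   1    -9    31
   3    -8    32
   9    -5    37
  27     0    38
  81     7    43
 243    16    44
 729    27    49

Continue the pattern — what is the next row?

2187  40  50

First component: ×3 each step; 1, 3, 9, 27, 81, 243, 729 → 2187.
Second component goes -9, -8, -5, 0, 7, 16, 27 → 40 (differences are 1, 3, 5, … (increasing by 2 each time)).
Third component: 31, 32, 37, 38, 43, 44, 49 → 50 (alternating steps +1, +5, +1, +5, …).
Combining the parts gives 2187  40  50.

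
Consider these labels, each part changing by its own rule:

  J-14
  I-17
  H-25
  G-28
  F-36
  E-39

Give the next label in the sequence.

Letter: letters move back 1 place in the alphabet; J, I, H, G, F, E → D.
Second component: 14, 17, 25, 28, 36, 39 → 47 (alternating steps +3, +8, +3, +8, …).
Putting it together: D-47.

D-47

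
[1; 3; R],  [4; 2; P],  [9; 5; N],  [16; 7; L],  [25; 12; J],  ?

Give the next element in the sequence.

[36; 19; H]

First value: perfect squares: 1², 2², 3², …, so 1, 4, 9, 16, 25 → 36.
For the second value, each term is the sum of the two before it: 3, 2, 5, 7, 12 → 19.
For the letter, letters move back 2 places in the alphabet: R, P, N, L, J → H.
So the next element is [36; 19; H].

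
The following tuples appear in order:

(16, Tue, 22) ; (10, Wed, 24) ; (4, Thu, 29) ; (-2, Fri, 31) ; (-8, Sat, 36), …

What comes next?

(-14, Sun, 38)

First component: 16, 10, 4, -2, -8 → -14 (−6 each step).
Day: Tue, Wed, Thu, Fri, Sat → Sun (runs through the weekdays Mon→Sun).
Third component goes 22, 24, 29, 31, 36 → 38 (alternating steps +2, +5, +2, +5, …).
So the next tuple is (-14, Sun, 38).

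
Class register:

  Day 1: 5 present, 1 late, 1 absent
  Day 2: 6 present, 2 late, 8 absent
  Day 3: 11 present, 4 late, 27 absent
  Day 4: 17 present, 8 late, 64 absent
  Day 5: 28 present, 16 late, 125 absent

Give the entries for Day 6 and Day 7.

45 present, 32 late, 216 absent; 73 present, 64 late, 343 absent

Present goes 5, 6, 11, 17, 28 → 45 → 73 (each term is the sum of the two before it).
Late: 1, 2, 4, 8, 16 → 32 → 64 (×2 each step).
Absent goes 1, 8, 27, 64, 125 → 216 → 343 (perfect cubes: 1³, 2³, 3³, …).
So the next two records are 45 present, 32 late, 216 absent and 73 present, 64 late, 343 absent.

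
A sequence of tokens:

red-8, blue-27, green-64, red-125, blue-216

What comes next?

Colour goes red, blue, green, red, blue → green (repeats red → blue → green).
Second component goes 8, 27, 64, 125, 216 → 343 (perfect cubes: 2³, 3³, 4³, …).
Putting it together: green-343.

green-343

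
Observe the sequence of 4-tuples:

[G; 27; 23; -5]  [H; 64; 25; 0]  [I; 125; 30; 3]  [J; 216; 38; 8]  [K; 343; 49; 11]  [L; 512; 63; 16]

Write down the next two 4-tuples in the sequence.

[M; 729; 80; 19], [N; 1000; 100; 24]

Letter goes G, H, I, J, K, L → M → N (letters move forward 1 place in the alphabet).
Second entry: perfect cubes: 3³, 4³, 5³, …, so 27, 64, 125, 216, 343, 512 → 729 → 1000.
Third entry: differences are 2, 5, 8, … (increasing by 3 each time); 23, 25, 30, 38, 49, 63 → 80 → 100.
Fourth entry goes -5, 0, 3, 8, 11, 16 → 19 → 24 (alternating steps +5, +3, +5, +3, …).
So the next two 4-tuples are [M; 729; 80; 19] and [N; 1000; 100; 24].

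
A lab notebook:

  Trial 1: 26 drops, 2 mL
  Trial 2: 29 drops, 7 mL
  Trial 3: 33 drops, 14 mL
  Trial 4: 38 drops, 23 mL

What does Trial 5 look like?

Drops — differences are 3, 4, 5, … (increasing by 1 each time): 26, 29, 33, 38 → 44.
For the mL, differences are 5, 7, 9, … (increasing by 2 each time): 2, 7, 14, 23 → 34.
Combining the parts gives 44 drops, 34 mL.

44 drops, 34 mL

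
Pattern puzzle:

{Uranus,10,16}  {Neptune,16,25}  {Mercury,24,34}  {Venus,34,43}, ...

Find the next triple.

Planet goes Uranus, Neptune, Mercury, Venus → Earth (runs through the planets Mercury→Neptune).
Second coordinate — differences are 6, 8, 10, … (increasing by 2 each time): 10, 16, 24, 34 → 46.
Third coordinate: +9 each step; 16, 25, 34, 43 → 52.
Combining the parts gives {Earth,46,52}.

{Earth,46,52}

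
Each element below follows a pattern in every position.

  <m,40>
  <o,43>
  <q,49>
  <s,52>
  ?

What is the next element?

Letter: m, o, q, s → u (letters move forward 2 places in the alphabet).
Second part — alternating steps +3, +6, +3, +6, …: 40, 43, 49, 52 → 58.
Putting it together: <u,58>.

<u,58>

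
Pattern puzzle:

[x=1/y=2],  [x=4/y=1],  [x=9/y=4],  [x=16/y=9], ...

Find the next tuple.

X — perfect squares: 1², 2², 3², …: 1, 4, 9, 16 → 25.
For the y, always the previous value of the x: 2, 1, 4, 9 → 16.
Combining the parts gives [x=25/y=16].

[x=25/y=16]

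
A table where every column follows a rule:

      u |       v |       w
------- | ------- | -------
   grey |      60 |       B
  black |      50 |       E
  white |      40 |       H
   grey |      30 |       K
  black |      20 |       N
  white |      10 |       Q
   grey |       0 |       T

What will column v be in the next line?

-10

For the column u, repeats grey → black → white: grey, black, white, grey, black, white, grey → black.
Column v: 60, 50, 40, 30, 20, 10, 0 → -10 (−10 each step).
Column w: letters move forward 3 places in the alphabet, so B, E, H, K, N, Q, T → W.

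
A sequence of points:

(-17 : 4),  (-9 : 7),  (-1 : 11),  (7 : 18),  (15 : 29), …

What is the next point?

First component — +8 each step: -17, -9, -1, 7, 15 → 23.
Second component: each term is the sum of the two before it; 4, 7, 11, 18, 29 → 47.
So the next point is (23 : 47).

(23 : 47)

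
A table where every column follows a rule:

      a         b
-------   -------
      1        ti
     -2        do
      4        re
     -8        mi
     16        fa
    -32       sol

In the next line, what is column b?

Column b: ti, do, re, mi, fa, sol → la (runs through the solfège scale do→ti).

la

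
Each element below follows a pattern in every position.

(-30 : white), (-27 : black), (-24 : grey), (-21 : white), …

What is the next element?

First entry — +3 each step: -30, -27, -24, -21 → -18.
Shade: repeats white → black → grey; white, black, grey, white → black.
Putting it together: (-18 : black).

(-18 : black)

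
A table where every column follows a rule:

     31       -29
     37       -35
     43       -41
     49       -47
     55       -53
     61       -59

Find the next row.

First component: +6 each step; 31, 37, 43, 49, 55, 61 → 67.
Second component: -29, -35, -41, -47, -53, -59 → -65 (−6 each step).
So the next row is 67  -65.

67  -65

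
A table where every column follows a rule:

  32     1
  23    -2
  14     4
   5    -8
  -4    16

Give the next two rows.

-13  -32; -22  64

First component: 32, 23, 14, 5, -4 → -13 → -22 (−9 each step).
Second component: 1, -2, 4, -8, 16 → -32 → 64 (×(-2) each step).
So the next two rows are -13  -32 and -22  64.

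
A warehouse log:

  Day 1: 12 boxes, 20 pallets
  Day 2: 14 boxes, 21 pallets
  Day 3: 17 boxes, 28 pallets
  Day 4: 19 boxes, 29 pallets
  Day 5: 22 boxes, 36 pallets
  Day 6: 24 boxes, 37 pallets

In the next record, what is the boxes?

Boxes — alternating steps +2, +3, +2, +3, …: 12, 14, 17, 19, 22, 24 → 27.
Pallets: 20, 21, 28, 29, 36, 37 → 44 (alternating steps +1, +7, +1, +7, …).

27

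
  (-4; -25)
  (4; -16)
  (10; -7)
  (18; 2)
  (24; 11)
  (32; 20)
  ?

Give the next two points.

(38; 29), (46; 38)

First entry: alternating steps +8, +6, +8, +6, …, so -4, 4, 10, 18, 24, 32 → 38 → 46.
Second entry — +9 each step: -25, -16, -7, 2, 11, 20 → 29 → 38.
So the next two points are (38; 29) and (46; 38).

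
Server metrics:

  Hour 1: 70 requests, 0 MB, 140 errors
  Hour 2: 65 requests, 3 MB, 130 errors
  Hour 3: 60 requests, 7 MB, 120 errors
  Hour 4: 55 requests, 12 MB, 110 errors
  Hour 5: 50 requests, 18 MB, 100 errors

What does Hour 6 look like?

Requests: 70, 65, 60, 55, 50 → 45 (−5 each step).
MB: differences are 3, 4, 5, … (increasing by 1 each time); 0, 3, 7, 12, 18 → 25.
Errors: always 2 × the requests, so 140, 130, 120, 110, 100 → 90.
Putting it together: 45 requests, 25 MB, 90 errors.

45 requests, 25 MB, 90 errors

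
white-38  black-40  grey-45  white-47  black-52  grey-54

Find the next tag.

white-59

Shade goes white, black, grey, white, black, grey → white (repeats white → black → grey).
Second component: alternating steps +2, +5, +2, +5, …, so 38, 40, 45, 47, 52, 54 → 59.
Combining the parts gives white-59.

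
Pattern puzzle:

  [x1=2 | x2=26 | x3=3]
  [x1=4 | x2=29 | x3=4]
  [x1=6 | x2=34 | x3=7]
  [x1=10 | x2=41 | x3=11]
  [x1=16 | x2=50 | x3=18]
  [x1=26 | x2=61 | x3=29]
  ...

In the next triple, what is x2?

74

X1: 2, 4, 6, 10, 16, 26 → 42 (each term is the sum of the two before it).
X2 — differences are 3, 5, 7, … (increasing by 2 each time): 26, 29, 34, 41, 50, 61 → 74.
X3 — each term is the sum of the two before it: 3, 4, 7, 11, 18, 29 → 47.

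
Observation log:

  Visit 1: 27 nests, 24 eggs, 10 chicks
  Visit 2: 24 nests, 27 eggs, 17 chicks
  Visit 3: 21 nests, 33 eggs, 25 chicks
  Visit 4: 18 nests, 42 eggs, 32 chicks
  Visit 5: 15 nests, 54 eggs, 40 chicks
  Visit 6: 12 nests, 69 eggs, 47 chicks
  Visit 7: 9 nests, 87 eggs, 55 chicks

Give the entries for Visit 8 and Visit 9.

Nests: −3 each step, so 27, 24, 21, 18, 15, 12, 9 → 6 → 3.
For the eggs, differences are 3, 6, 9, … (increasing by 3 each time): 24, 27, 33, 42, 54, 69, 87 → 108 → 132.
Chicks: alternating steps +7, +8, +7, +8, …; 10, 17, 25, 32, 40, 47, 55 → 62 → 70.
Putting the parts together: 6 nests, 108 eggs, 62 chicks and then 3 nests, 132 eggs, 70 chicks.

6 nests, 108 eggs, 62 chicks; 3 nests, 132 eggs, 70 chicks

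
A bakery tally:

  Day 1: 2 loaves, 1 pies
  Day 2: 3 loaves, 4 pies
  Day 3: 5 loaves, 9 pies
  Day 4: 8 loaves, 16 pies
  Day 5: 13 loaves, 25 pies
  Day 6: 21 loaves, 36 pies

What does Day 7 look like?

Loaves: 2, 3, 5, 8, 13, 21 → 34 (each term is the sum of the two before it).
Pies — perfect squares: 1², 2², 3², …: 1, 4, 9, 16, 25, 36 → 49.
Combining the parts gives 34 loaves, 49 pies.

34 loaves, 49 pies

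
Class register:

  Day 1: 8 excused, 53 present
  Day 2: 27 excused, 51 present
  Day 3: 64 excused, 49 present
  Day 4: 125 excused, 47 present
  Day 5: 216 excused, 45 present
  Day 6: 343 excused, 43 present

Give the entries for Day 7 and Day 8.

Excused: perfect cubes: 2³, 3³, 4³, …, so 8, 27, 64, 125, 216, 343 → 512 → 729.
Present: −2 each step; 53, 51, 49, 47, 45, 43 → 41 → 39.
So the next two rows are 512 excused, 41 present and 729 excused, 39 present.

512 excused, 41 present; 729 excused, 39 present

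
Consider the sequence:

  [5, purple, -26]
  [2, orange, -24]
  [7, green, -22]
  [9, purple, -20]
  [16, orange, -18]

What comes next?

[25, green, -16]

First slot: each term is the sum of the two before it; 5, 2, 7, 9, 16 → 25.
For the colour, repeats purple → orange → green: purple, orange, green, purple, orange → green.
Third slot goes -26, -24, -22, -20, -18 → -16 (+2 each step).
So the next term is [25, green, -16].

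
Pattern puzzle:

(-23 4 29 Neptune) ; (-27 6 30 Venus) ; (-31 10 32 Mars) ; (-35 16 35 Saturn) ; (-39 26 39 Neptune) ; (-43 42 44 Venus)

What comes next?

(-47 68 50 Mars)

First slot: −4 each step, so -23, -27, -31, -35, -39, -43 → -47.
Second slot — each term is the sum of the two before it: 4, 6, 10, 16, 26, 42 → 68.
For the third slot, differences are 1, 2, 3, … (increasing by 1 each time): 29, 30, 32, 35, 39, 44 → 50.
Planet: repeats Neptune → Venus → Mars → Saturn, so Neptune, Venus, Mars, Saturn, Neptune, Venus → Mars.
So the next term is (-47 68 50 Mars).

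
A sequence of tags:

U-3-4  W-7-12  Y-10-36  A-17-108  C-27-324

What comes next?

For the letter, letters move forward 2 places in the alphabet, wrapping Z→A: U, W, Y, A, C → E.
Second component — each term is the sum of the two before it: 3, 7, 10, 17, 27 → 44.
For the third component, ×3 each step: 4, 12, 36, 108, 324 → 972.
Putting it together: E-44-972.

E-44-972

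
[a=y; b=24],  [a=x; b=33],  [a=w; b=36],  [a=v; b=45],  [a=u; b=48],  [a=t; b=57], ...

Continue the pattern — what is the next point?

A — letters move back 1 place in the alphabet: y, x, w, v, u, t → s.
B: alternating steps +9, +3, +9, +3, …; 24, 33, 36, 45, 48, 57 → 60.
Combining the parts gives [a=s; b=60].

[a=s; b=60]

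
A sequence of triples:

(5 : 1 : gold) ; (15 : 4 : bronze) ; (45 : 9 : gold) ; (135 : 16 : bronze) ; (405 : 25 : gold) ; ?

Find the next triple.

First slot: 5, 15, 45, 135, 405 → 1215 (×3 each step).
Second slot: perfect squares: 1², 2², 3², …, so 1, 4, 9, 16, 25 → 36.
Rank: alternates gold ↔ bronze, so gold, bronze, gold, bronze, gold → bronze.
Combining the parts gives (1215 : 36 : bronze).

(1215 : 36 : bronze)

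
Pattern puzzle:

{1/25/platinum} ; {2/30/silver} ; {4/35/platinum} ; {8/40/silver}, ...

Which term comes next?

{16/45/platinum}

First part — ×2 each step: 1, 2, 4, 8 → 16.
For the second part, +5 each step: 25, 30, 35, 40 → 45.
Metal: alternates platinum ↔ silver, so platinum, silver, platinum, silver → platinum.
Combining the parts gives {16/45/platinum}.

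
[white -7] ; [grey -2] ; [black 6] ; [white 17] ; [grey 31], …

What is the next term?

[black 48]

Shade: repeats white → grey → black; white, grey, black, white, grey → black.
Second coordinate: differences are 5, 8, 11, … (increasing by 3 each time), so -7, -2, 6, 17, 31 → 48.
Putting it together: [black 48].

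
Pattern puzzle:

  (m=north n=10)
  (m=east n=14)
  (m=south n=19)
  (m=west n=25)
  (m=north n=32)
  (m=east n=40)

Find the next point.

(m=south n=49)

M — repeats north → east → south → west: north, east, south, west, north, east → south.
N: differences are 4, 5, 6, … (increasing by 1 each time), so 10, 14, 19, 25, 32, 40 → 49.
Putting it together: (m=south n=49).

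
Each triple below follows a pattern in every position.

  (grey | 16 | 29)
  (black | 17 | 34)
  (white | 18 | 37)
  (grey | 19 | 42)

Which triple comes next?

Shade: repeats grey → black → white; grey, black, white, grey → black.
Second value: +1 each step, so 16, 17, 18, 19 → 20.
Third value: alternating steps +5, +3, +5, +3, …; 29, 34, 37, 42 → 45.
Putting it together: (black | 20 | 45).

(black | 20 | 45)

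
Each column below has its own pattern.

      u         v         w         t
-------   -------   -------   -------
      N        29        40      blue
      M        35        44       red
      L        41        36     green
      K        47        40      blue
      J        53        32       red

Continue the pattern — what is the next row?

I  59  36  green

Column u: letters move back 1 place in the alphabet, so N, M, L, K, J → I.
Column v: +6 each step, so 29, 35, 41, 47, 53 → 59.
Column w: alternating steps +4, −8, +4, −8, …, so 40, 44, 36, 40, 32 → 36.
Column t: repeats blue → red → green; blue, red, green, blue, red → green.
Combining the parts gives I  59  36  green.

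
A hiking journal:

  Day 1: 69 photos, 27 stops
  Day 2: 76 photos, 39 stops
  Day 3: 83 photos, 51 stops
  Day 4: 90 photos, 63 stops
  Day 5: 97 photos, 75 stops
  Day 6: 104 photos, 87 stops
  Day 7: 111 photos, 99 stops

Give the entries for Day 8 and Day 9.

Photos: +7 each step; 69, 76, 83, 90, 97, 104, 111 → 118 → 125.
Stops goes 27, 39, 51, 63, 75, 87, 99 → 111 → 123 (+12 each step).
So the next two rows are 118 photos, 111 stops and 125 photos, 123 stops.

118 photos, 111 stops; 125 photos, 123 stops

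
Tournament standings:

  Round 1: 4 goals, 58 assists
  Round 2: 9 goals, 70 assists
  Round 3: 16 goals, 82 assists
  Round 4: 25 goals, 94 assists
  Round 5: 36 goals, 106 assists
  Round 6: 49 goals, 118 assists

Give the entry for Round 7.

For the goals, perfect squares: 2², 3², 4², …: 4, 9, 16, 25, 36, 49 → 64.
Assists — +12 each step: 58, 70, 82, 94, 106, 118 → 130.
Putting it together: 64 goals, 130 assists.

64 goals, 130 assists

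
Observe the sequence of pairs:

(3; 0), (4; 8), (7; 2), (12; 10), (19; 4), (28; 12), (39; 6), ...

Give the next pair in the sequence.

First slot: 3, 4, 7, 12, 19, 28, 39 → 52 (differences are 1, 3, 5, … (increasing by 2 each time)).
Second slot: alternating steps +8, −6, +8, −6, …, so 0, 8, 2, 10, 4, 12, 6 → 14.
Putting it together: (52; 14).

(52; 14)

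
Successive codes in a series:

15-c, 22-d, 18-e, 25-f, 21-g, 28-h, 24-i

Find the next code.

31-j

For the first component, alternating steps +7, −4, +7, −4, …: 15, 22, 18, 25, 21, 28, 24 → 31.
Letter: letters move forward 1 place in the alphabet; c, d, e, f, g, h, i → j.
Putting it together: 31-j.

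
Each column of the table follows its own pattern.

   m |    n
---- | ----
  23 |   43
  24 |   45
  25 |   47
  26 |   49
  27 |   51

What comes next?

28  53

Column m: 23, 24, 25, 26, 27 → 28 (+1 each step).
Column n: +2 each step, so 43, 45, 47, 49, 51 → 53.
Putting it together: 28  53.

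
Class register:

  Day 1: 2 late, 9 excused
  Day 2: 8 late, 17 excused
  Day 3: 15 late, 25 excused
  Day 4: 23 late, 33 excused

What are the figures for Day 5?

32 late, 41 excused

Late: 2, 8, 15, 23 → 32 (differences are 6, 7, 8, … (increasing by 1 each time)).
Excused goes 9, 17, 25, 33 → 41 (+8 each step).
Combining the parts gives 32 late, 41 excused.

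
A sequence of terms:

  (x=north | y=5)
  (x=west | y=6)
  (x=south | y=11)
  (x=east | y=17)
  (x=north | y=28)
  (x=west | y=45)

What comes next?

For the x, repeats north → west → south → east: north, west, south, east, north, west → south.
Y: each term is the sum of the two before it, so 5, 6, 11, 17, 28, 45 → 73.
So the next term is (x=south | y=73).

(x=south | y=73)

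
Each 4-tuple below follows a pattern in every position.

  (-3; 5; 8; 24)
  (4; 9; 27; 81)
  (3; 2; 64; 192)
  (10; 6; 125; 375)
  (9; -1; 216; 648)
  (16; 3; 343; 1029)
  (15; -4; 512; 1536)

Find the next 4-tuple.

(22; 0; 729; 2187)

First coordinate: alternating steps +7, −1, +7, −1, …, so -3, 4, 3, 10, 9, 16, 15 → 22.
Second coordinate: 5, 9, 2, 6, -1, 3, -4 → 0 (alternating steps +4, −7, +4, −7, …).
Third coordinate: perfect cubes: 2³, 3³, 4³, …, so 8, 27, 64, 125, 216, 343, 512 → 729.
Fourth coordinate: 24, 81, 192, 375, 648, 1029, 1536 → 2187 (always 3 × the third coordinate).
Combining the parts gives (22; 0; 729; 2187).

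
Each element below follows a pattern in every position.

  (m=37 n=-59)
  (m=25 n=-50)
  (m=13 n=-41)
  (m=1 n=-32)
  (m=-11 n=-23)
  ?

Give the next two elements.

For the m, −12 each step: 37, 25, 13, 1, -11 → -23 → -35.
N — +9 each step: -59, -50, -41, -32, -23 → -14 → -5.
So the next two elements are (m=-23 n=-14) and (m=-35 n=-5).

(m=-23 n=-14), (m=-35 n=-5)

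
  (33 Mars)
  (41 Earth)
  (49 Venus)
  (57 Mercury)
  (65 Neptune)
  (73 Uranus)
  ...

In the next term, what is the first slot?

First slot goes 33, 41, 49, 57, 65, 73 → 81 (+8 each step).
Planet — runs backward through the planets Mercury→Neptune: Mars, Earth, Venus, Mercury, Neptune, Uranus → Saturn.

81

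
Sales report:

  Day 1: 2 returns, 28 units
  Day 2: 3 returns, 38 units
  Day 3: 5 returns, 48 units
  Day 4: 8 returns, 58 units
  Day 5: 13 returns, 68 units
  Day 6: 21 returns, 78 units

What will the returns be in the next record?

34

Returns goes 2, 3, 5, 8, 13, 21 → 34 (each term is the sum of the two before it).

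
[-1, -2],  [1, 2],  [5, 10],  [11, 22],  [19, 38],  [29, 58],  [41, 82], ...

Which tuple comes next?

[55, 110]

First part goes -1, 1, 5, 11, 19, 29, 41 → 55 (differences are 2, 4, 6, … (increasing by 2 each time)).
Second part — always 2 × the first part: -2, 2, 10, 22, 38, 58, 82 → 110.
Combining the parts gives [55, 110].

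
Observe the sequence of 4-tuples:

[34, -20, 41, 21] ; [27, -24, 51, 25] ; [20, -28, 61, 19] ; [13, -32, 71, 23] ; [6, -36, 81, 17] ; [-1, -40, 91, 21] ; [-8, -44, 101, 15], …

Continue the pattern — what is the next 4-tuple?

First part: −7 each step; 34, 27, 20, 13, 6, -1, -8 → -15.
Second part goes -20, -24, -28, -32, -36, -40, -44 → -48 (−4 each step).
Third part goes 41, 51, 61, 71, 81, 91, 101 → 111 (+10 each step).
Fourth part: alternating steps +4, −6, +4, −6, …; 21, 25, 19, 23, 17, 21, 15 → 19.
So the next 4-tuple is [-15, -48, 111, 19].

[-15, -48, 111, 19]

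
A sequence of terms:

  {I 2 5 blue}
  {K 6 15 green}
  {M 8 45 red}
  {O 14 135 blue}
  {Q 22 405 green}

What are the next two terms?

Letter: letters move forward 2 places in the alphabet, so I, K, M, O, Q → S → U.
Second coordinate — each term is the sum of the two before it: 2, 6, 8, 14, 22 → 36 → 58.
Third coordinate goes 5, 15, 45, 135, 405 → 1215 → 3645 (×3 each step).
For the colour, repeats blue → green → red: blue, green, red, blue, green → red → blue.
Putting the parts together: {S 36 1215 red} and then {U 58 3645 blue}.

{S 36 1215 red}, {U 58 3645 blue}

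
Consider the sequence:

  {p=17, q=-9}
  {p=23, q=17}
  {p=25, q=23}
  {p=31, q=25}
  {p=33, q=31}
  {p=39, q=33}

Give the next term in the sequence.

For the p, alternating steps +6, +2, +6, +2, …: 17, 23, 25, 31, 33, 39 → 41.
Q — always the previous value of the p: -9, 17, 23, 25, 31, 33 → 39.
Combining the parts gives {p=41, q=39}.

{p=41, q=39}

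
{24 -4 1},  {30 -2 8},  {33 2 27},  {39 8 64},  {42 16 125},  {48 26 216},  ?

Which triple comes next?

{51 38 343}

For the first entry, alternating steps +6, +3, +6, +3, …: 24, 30, 33, 39, 42, 48 → 51.
Second entry: differences are 2, 4, 6, … (increasing by 2 each time); -4, -2, 2, 8, 16, 26 → 38.
Third entry goes 1, 8, 27, 64, 125, 216 → 343 (perfect cubes: 1³, 2³, 3³, …).
Combining the parts gives {51 38 343}.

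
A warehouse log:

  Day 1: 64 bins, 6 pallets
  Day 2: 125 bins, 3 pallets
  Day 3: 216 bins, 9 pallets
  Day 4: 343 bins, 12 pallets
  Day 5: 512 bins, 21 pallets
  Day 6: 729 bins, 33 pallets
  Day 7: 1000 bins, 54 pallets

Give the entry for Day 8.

1331 bins, 87 pallets

Bins: perfect cubes: 4³, 5³, 6³, …, so 64, 125, 216, 343, 512, 729, 1000 → 1331.
Pallets: each term is the sum of the two before it; 6, 3, 9, 12, 21, 33, 54 → 87.
So the next line is 1331 bins, 87 pallets.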